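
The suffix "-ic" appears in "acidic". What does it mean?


Suffix: -ic
As in: acidic -> acid + -ic
Meaning = relating to


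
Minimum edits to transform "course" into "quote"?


Word 1: "course" (length 6)
Word 2: "quote" (length 5)
One optimal edit sequence (insert/delete/substitute each cost 1):
  1. delete 'c'  (+1)
  2. substitute 'o' -> 'q'  (+1)
  3. keep 'u'
  4. substitute 'r' -> 'o'  (+1)
  5. substitute 's' -> 't'  (+1)
  6. keep 'e'
Total edit operations: 4
Edit distance = 4


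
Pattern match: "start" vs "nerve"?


Pattern of "start": [0, 1, 2, 3, 1]
Pattern of "nerve": [0, 1, 2, 3, 1]
Patterns match
Same pattern = Yes


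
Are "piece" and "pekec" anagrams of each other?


Word 1: "piece" → sorted: ceeip
Word 2: "pekec" → sorted: ceekp
Same letters? ceeip != ceekp
Anagram = No


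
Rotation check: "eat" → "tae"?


Word: "eat", Candidate: "tae"
Method: check if candidate is substring of word+word
"eateat" contains "tae"? No
Is rotation = No


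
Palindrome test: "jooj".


Word: "jooj"
Reversed: "jooj"
Forward == Backward? jooj == jooj
Palindrome = Yes


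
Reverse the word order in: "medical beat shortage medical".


Original: "medical beat shortage medical"
Words (1..n): medical | beat | shortage | medical
Reversed (n..1): medical | shortage | beat | medical
Result = "medical shortage beat medical"


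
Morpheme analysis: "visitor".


Word: "visitor"
Morphemes: visit + -or
Each morpheme carries meaning
= 2 morphemes


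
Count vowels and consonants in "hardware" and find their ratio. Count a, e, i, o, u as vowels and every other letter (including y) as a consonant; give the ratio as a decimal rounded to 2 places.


Word: "hardware"
Vowels (a,e,i,o,u): 3
Consonants: 5
Ratio = 3/5
= 0.60


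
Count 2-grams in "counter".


Word: "counter" (length 7)
Number of 2-grams = length - 2 + 1 = 7 - 2 + 1
= 6


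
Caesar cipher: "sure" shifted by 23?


Word: "sure"
Shift: 23
Each letter → (letter + shift) mod 26:
  's' (18) + 23 = 15 → 'p'
  'u' (20) + 23 = 17 → 'r'
  'r' (17) + 23 = 14 → 'o'
  'e' (4) + 23 = 1 → 'b'
Result = "prob"


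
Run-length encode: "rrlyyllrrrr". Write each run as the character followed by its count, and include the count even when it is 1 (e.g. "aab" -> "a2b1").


String: "rrlyyllrrrr"
Scanning for consecutive runs:
  'r' x 2
  'l' x 1
  'y' x 2
  'l' x 2
  'r' x 4
RLE = "r2l1y2l2r4"


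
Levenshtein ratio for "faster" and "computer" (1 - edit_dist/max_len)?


Word 1: "faster" (length 6)
Word 2: "computer" (length 8)
One optimal edit sequence:
  1. insert 'c'  (+1)
  2. insert 'o'  (+1)
  3. substitute 'f' -> 'm'  (+1)
  4. substitute 'a' -> 'p'  (+1)
  5. substitute 's' -> 'u'  (+1)
  6. keep 't'
  7. keep 'e'
  8. keep 'r'
Edit distance = 5
Max length = max(6, 8) = 8
Similarity = 1 - 5/8
= 0.3750


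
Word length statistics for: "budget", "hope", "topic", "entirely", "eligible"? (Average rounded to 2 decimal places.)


Lengths: "budget"=6, "hope"=4, "topic"=5, "entirely"=8, "eligible"=8
Sum = 31, Count = 5
Average = 31/5 = 6.20
= avg=6.20, min=4, max=8


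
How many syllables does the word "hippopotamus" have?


Word: "hippopotamus"
Syllable breakdown: hip / po / pot / a / mus
Counting: 5 parts
= 5 syllables


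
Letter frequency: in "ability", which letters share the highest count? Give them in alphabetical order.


Word: "ability"
Letter counts:
  'a': 1
  'b': 1
  'i': 2
  'l': 1
  't': 1
  'y': 1
Maximum count = 2
Most frequent = 'i' (2 times each)


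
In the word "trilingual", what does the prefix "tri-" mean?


Prefix: tri-
As in: trilingual -> tri- + lingual
Meaning = three


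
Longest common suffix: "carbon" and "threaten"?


Word 1: "carbon"
Word 2: "threaten"
Comparing from end:
  Pos -1: 'n' == 'n'
  Pos -2: 'o' != 'e' (stop)
LCS = "n" (length 1)


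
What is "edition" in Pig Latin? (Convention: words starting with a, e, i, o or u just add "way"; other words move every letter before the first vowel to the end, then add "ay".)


Word: "edition"
Starts with vowel → add 'way'
Pig Latin = "editionway"


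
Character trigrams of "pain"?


Word: "pain" (length 4)
Number of trigrams = 4 - 3 + 1 = 2
  Position 0: "pai"
  Position 1: "ain"
Trigrams = "pai", "ain"


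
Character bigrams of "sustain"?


Word: "sustain" (length 7)
Number of bigrams = 7 - 2 + 1 = 6
  Position 0: "su"
  Position 1: "us"
  Position 2: "st"
  Position 3: "ta"
  Position 4: "ai"
  Position 5: "in"
Bigrams = "su", "us", "st", "ta", "ai", "in"


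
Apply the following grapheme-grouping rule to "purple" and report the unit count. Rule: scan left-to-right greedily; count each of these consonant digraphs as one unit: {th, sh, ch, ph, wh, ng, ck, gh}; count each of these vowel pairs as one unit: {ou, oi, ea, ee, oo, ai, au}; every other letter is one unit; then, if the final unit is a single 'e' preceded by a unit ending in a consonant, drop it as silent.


Word: "purple" (6 letters)
Left-to-right scan:
  1. 'p' (letter)
  2. 'u' (letter)
  3. 'r' (letter)
  4. 'p' (letter)
  5. 'l' (letter)
  6. 'e' (letter)
Units from scan: 6
Final unit is 'e' after a consonant -> drop as silent (-1)
Sound units = 5 units


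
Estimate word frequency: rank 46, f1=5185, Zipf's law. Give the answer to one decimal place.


Zipf's law: f(r) = f(1) / r
f(1) = 5185
f(46) = 5185 / 46
= 112.7 occurrences


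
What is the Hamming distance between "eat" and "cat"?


Comparing character by character (same length = 3):
  Pos 0: 'e' vs 'c' !=
  Pos 1: 'a' vs 'a' =
  Pos 2: 't' vs 't' =
Hamming distance = 1


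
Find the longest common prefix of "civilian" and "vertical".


Word 1: "civilian"
Word 2: "vertical"
Comparing from start:
  Pos 0: 'c' != 'v' (stop)
LCP = "" (length 0)


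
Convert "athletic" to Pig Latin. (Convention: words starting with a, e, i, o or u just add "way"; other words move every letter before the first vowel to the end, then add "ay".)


Word: "athletic"
Starts with vowel → add 'way'
Pig Latin = "athleticway"


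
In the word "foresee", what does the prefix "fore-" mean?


Prefix: fore-
Example: foresee (fore- + see)
Meaning = before


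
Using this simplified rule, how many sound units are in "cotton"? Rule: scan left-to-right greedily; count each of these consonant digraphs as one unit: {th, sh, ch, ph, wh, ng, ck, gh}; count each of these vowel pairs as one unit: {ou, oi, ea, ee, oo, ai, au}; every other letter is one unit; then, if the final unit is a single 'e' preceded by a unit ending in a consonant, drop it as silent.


Word: "cotton" (6 letters)
Left-to-right scan:
  (1) 'c' (letter)
  (2) 'o' (letter)
  (3) 't' (letter)
  (4) 't' (letter)
  (5) 'o' (letter)
  (6) 'n' (letter)
Units from scan: 6
Sound units = 6 units


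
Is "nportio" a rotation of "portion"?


Word: "portion", Candidate: "nportio"
Method: check if candidate is substring of word+word
"portionportion" contains "nportio"? Yes
Is rotation = Yes


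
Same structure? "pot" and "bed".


Pattern of "pot": [0, 1, 2]
Pattern of "bed": [0, 1, 2]
Patterns match
Same pattern = Yes


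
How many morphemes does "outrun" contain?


Word: "outrun"
Morphemes: out- | run
Each morpheme carries meaning
= 2 morphemes


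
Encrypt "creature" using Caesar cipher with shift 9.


Word: "creature"
Shift: 9
Each letter → (letter + shift) mod 26:
  'c' (2) + 9 = 11 → 'l'
  'r' (17) + 9 = 0 → 'a'
  'e' (4) + 9 = 13 → 'n'
  'a' (0) + 9 = 9 → 'j'
  't' (19) + 9 = 2 → 'c'
  'u' (20) + 9 = 3 → 'd'
  'r' (17) + 9 = 0 → 'a'
  'e' (4) + 9 = 13 → 'n'
Result = "lanjcdan"


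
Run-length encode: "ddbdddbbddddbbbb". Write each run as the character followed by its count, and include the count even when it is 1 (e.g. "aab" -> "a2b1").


String: "ddbdddbbddddbbbb"
Scanning for consecutive runs:
  'd' x 2
  'b' x 1
  'd' x 3
  'b' x 2
  'd' x 4
  'b' x 4
RLE = "d2b1d3b2d4b4"


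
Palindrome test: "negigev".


Word: "negigev"
Reversed: "vegigen"
Forward == Backward? negigev != vegigen
Palindrome = No


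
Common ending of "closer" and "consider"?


Word 1: "closer"
Word 2: "consider"
Comparing from end:
  Pos -1: 'r' == 'r'
  Pos -2: 'e' == 'e'
  Pos -3: 's' != 'd' (stop)
LCS = "er" (length 2)


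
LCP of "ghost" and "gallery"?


Word 1: "ghost"
Word 2: "gallery"
Comparing from start:
  Pos 0: 'g' == 'g'
  Pos 1: 'h' != 'a' (stop)
LCP = "g" (length 1)


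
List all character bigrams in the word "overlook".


Word: "overlook" (length 8)
Number of bigrams = 8 - 2 + 1 = 7
  Position 0: "ov"
  Position 1: "ve"
  Position 2: "er"
  Position 3: "rl"
  Position 4: "lo"
  Position 5: "oo"
  Position 6: "ok"
Bigrams = "ov", "ve", "er", "rl", "lo", "oo", "ok"


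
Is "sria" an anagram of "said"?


Word 1: "said" → sorted: adis
Word 2: "sria" → sorted: airs
Same letters? adis != airs
Anagram = No


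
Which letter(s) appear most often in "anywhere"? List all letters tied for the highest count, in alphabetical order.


Word: "anywhere"
Letter counts:
  'a': 1
  'e': 2
  'h': 1
  'n': 1
  'r': 1
  'w': 1
  'y': 1
Maximum count = 2
Most frequent = 'e' (2 times each)


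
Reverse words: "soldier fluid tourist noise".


Original: "soldier fluid tourist noise"
Words (1..n): soldier | fluid | tourist | noise
Reversed (n..1): noise | tourist | fluid | soldier
Result = "noise tourist fluid soldier"


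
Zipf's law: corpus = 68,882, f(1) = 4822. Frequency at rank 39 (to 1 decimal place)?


Zipf's law: f(r) = f(1) / r
f(1) = 4822
f(39) = 4822 / 39
= 123.6 occurrences


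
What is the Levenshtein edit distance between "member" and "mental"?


Word 1: "member" (length 6)
Word 2: "mental" (length 6)
One optimal edit sequence (insert/delete/substitute each cost 1):
  1. keep 'm'
  2. keep 'e'
  3. substitute 'm' -> 'n'  (+1)
  4. substitute 'b' -> 't'  (+1)
  5. substitute 'e' -> 'a'  (+1)
  6. substitute 'r' -> 'l'  (+1)
Total edit operations: 4
Edit distance = 4


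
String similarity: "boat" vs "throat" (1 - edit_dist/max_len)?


Word 1: "boat" (length 4)
Word 2: "throat" (length 6)
One optimal edit sequence:
  1. insert 't'  (+1)
  2. insert 'h'  (+1)
  3. substitute 'b' -> 'r'  (+1)
  4. keep 'o'
  5. keep 'a'
  6. keep 't'
Edit distance = 3
Max length = max(4, 6) = 6
Similarity = 1 - 3/6
= 0.5000


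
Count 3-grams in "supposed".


Word: "supposed" (length 8)
Number of 3-grams = length - 3 + 1 = 8 - 3 + 1
= 6


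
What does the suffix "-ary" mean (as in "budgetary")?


Suffix: -ary
Example: budgetary (budget + -ary)
Meaning = relating to


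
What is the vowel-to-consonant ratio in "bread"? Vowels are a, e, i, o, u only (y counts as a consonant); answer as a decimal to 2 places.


Word: "bread"
Vowels (a,e,i,o,u): 2
Consonants: 3
Ratio = 2/3
= 0.67


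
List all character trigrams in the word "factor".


Word: "factor" (length 6)
Number of trigrams = 6 - 3 + 1 = 4
  Position 0: "fac"
  Position 1: "act"
  Position 2: "cto"
  Position 3: "tor"
Trigrams = "fac", "act", "cto", "tor"


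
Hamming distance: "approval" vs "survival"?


Comparing character by character (same length = 8):
  Pos 0: 'a' vs 's' !=
  Pos 1: 'p' vs 'u' !=
  Pos 2: 'p' vs 'r' !=
  Pos 3: 'r' vs 'v' !=
  Pos 4: 'o' vs 'i' !=
  Pos 5: 'v' vs 'v' =
  Pos 6: 'a' vs 'a' =
  Pos 7: 'l' vs 'l' =
Hamming distance = 5


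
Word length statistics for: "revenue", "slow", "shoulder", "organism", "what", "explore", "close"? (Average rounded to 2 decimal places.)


Lengths: "revenue"=7, "slow"=4, "shoulder"=8, "organism"=8, "what"=4, "explore"=7, "close"=5
Sum = 43, Count = 7
Average = 43/7 = 6.14
= avg=6.14, min=4, max=8


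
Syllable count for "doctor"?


Word: "doctor"
Syllable breakdown: doc-tor
Counting: 2 parts
= 2 syllables


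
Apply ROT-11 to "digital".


Word: "digital"
Shift: 11
Each letter → (letter + shift) mod 26:
  'd' (3) + 11 = 14 → 'o'
  'i' (8) + 11 = 19 → 't'
  'g' (6) + 11 = 17 → 'r'
  'i' (8) + 11 = 19 → 't'
  't' (19) + 11 = 4 → 'e'
  'a' (0) + 11 = 11 → 'l'
  'l' (11) + 11 = 22 → 'w'
Result = "otrtelw"


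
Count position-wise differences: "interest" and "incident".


Comparing character by character (same length = 8):
  Pos 0: 'i' vs 'i' =
  Pos 1: 'n' vs 'n' =
  Pos 2: 't' vs 'c' !=
  Pos 3: 'e' vs 'i' !=
  Pos 4: 'r' vs 'd' !=
  Pos 5: 'e' vs 'e' =
  Pos 6: 's' vs 'n' !=
  Pos 7: 't' vs 't' =
Hamming distance = 4


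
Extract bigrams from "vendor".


Word: "vendor" (length 6)
Number of bigrams = 6 - 2 + 1 = 5
  Position 0: "ve"
  Position 1: "en"
  Position 2: "nd"
  Position 3: "do"
  Position 4: "or"
Bigrams = "ve", "en", "nd", "do", "or"


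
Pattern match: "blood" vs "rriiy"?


Pattern of "blood": [0, 1, 2, 2, 3]
Pattern of "rriiy": [0, 0, 1, 1, 2]
Patterns do not match
Same pattern = No


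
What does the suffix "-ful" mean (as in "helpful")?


Suffix: -ful
Example: helpful (help + -ful)
Meaning = full of


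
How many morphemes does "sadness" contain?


Word: "sadness"
Morphemes: sad | -ness
Each morpheme carries meaning
= 2 morphemes


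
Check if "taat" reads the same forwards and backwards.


Word: "taat"
Reversed: "taat"
Forward == Backward? taat == taat
Palindrome = Yes


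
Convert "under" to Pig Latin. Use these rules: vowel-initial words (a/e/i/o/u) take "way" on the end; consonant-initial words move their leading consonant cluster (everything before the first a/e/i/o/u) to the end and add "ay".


Word: "under"
Starts with vowel → add 'way'
Pig Latin = "underway"


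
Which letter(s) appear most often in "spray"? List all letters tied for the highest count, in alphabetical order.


Word: "spray"
Letter counts:
  'a': 1
  'p': 1
  'r': 1
  's': 1
  'y': 1
Maximum count = 1
Most frequent = 'a', 'p', 'r', 's', 'y' (1 time each)


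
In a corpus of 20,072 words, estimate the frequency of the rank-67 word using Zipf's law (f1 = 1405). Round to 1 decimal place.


Zipf's law: f(r) = f(1) / r
f(1) = 1405
f(67) = 1405 / 67
= 21.0 occurrences


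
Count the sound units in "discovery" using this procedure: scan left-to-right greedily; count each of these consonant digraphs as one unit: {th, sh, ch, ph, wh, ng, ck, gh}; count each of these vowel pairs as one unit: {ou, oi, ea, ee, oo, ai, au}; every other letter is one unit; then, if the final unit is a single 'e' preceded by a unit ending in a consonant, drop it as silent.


Word: "discovery" (9 letters)
Left-to-right scan:
  [1] 'd' (letter)
  [2] 'i' (letter)
  [3] 's' (letter)
  [4] 'c' (letter)
  [5] 'o' (letter)
  [6] 'v' (letter)
  [7] 'e' (letter)
  [8] 'r' (letter)
  [9] 'y' (letter)
Units from scan: 9
Sound units = 9 units


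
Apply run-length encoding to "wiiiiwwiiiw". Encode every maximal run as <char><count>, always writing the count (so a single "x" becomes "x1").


String: "wiiiiwwiiiw"
Scanning for consecutive runs:
  'w' x 1
  'i' x 4
  'w' x 2
  'i' x 3
  'w' x 1
RLE = "w1i4w2i3w1"


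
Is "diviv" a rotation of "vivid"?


Word: "vivid", Candidate: "diviv"
Method: check if candidate is substring of word+word
"vividvivid" contains "diviv"? No
Is rotation = No


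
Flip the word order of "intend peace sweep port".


Original: "intend peace sweep port"
Words (1..n): intend | peace | sweep | port
Reversed (n..1): port | sweep | peace | intend
Result = "port sweep peace intend"


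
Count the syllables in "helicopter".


Word: "helicopter"
Syllable breakdown: hel / i / cop / ter
Counting: 4 parts
= 4 syllables


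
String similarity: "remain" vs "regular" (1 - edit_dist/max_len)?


Word 1: "remain" (length 6)
Word 2: "regular" (length 7)
One optimal edit sequence:
  1. keep 'r'
  2. keep 'e'
  3. insert 'g'  (+1)
  4. substitute 'm' -> 'u'  (+1)
  5. substitute 'a' -> 'l'  (+1)
  6. substitute 'i' -> 'a'  (+1)
  7. substitute 'n' -> 'r'  (+1)
Edit distance = 5
Max length = max(6, 7) = 7
Similarity = 1 - 5/7
= 0.2857


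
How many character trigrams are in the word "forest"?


Word: "forest" (length 6)
Number of 3-grams = length - 3 + 1 = 6 - 3 + 1
= 4


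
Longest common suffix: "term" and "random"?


Word 1: "term"
Word 2: "random"
Comparing from end:
  Pos -1: 'm' == 'm'
  Pos -2: 'r' != 'o' (stop)
LCS = "m" (length 1)


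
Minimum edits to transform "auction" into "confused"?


Word 1: "auction" (length 7)
Word 2: "confused" (length 8)
One optimal edit sequence (insert/delete/substitute each cost 1):
  1. insert 'c'  (+1)
  2. substitute 'a' -> 'o'  (+1)
  3. substitute 'u' -> 'n'  (+1)
  4. substitute 'c' -> 'f'  (+1)
  5. substitute 't' -> 'u'  (+1)
  6. substitute 'i' -> 's'  (+1)
  7. substitute 'o' -> 'e'  (+1)
  8. substitute 'n' -> 'd'  (+1)
Total edit operations: 8
Edit distance = 8


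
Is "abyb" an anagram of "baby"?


Word 1: "baby" → sorted: abby
Word 2: "abyb" → sorted: abby
Same letters? abby == abby
Anagram = Yes


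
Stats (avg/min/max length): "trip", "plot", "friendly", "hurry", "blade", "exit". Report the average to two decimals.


Lengths: "trip"=4, "plot"=4, "friendly"=8, "hurry"=5, "blade"=5, "exit"=4
Sum = 30, Count = 6
Average = 30/6 = 5.00
= avg=5.00, min=4, max=8


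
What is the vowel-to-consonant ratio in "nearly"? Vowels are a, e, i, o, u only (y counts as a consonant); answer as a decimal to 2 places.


Word: "nearly"
Vowels (a,e,i,o,u): 2
Consonants: 4
Ratio = 2/4
= 0.50


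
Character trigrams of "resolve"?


Word: "resolve" (length 7)
Number of trigrams = 7 - 3 + 1 = 5
  Position 0: "res"
  Position 1: "eso"
  Position 2: "sol"
  Position 3: "olv"
  Position 4: "lve"
Trigrams = "res", "eso", "sol", "olv", "lve"


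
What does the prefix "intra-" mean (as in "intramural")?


Prefix: intra-
Example: intramural = intra- + mural
Meaning = within


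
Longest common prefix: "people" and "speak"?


Word 1: "people"
Word 2: "speak"
Comparing from start:
  Pos 0: 'p' != 's' (stop)
LCP = "" (length 0)


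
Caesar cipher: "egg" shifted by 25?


Word: "egg"
Shift: 25
Each letter → (letter + shift) mod 26:
  'e' (4) + 25 = 3 → 'd'
  'g' (6) + 25 = 5 → 'f'
  'g' (6) + 25 = 5 → 'f'
Result = "dff"


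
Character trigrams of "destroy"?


Word: "destroy" (length 7)
Number of trigrams = 7 - 3 + 1 = 5
  Position 0: "des"
  Position 1: "est"
  Position 2: "str"
  Position 3: "tro"
  Position 4: "roy"
Trigrams = "des", "est", "str", "tro", "roy"


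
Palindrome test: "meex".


Word: "meex"
Reversed: "xeem"
Forward == Backward? meex != xeem
Palindrome = No


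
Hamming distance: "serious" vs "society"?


Comparing character by character (same length = 7):
  Pos 0: 's' vs 's' =
  Pos 1: 'e' vs 'o' !=
  Pos 2: 'r' vs 'c' !=
  Pos 3: 'i' vs 'i' =
  Pos 4: 'o' vs 'e' !=
  Pos 5: 'u' vs 't' !=
  Pos 6: 's' vs 'y' !=
Hamming distance = 5


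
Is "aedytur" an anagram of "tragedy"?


Word 1: "tragedy" → sorted: adegrty
Word 2: "aedytur" → sorted: adertuy
Same letters? adegrty != adertuy
Anagram = No


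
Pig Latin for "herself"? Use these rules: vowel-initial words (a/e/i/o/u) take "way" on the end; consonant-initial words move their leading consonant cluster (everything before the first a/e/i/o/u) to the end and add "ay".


Word: "herself"
Starts with consonant(s) → move to end, add 'ay'
Consonant cluster: "h"
Pig Latin = "erselfhay"


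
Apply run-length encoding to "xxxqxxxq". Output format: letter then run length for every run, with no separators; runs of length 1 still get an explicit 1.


String: "xxxqxxxq"
Scanning for consecutive runs:
  'x' x 3
  'q' x 1
  'x' x 3
  'q' x 1
RLE = "x3q1x3q1"


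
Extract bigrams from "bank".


Word: "bank" (length 4)
Number of bigrams = 4 - 2 + 1 = 3
  Position 0: "ba"
  Position 1: "an"
  Position 2: "nk"
Bigrams = "ba", "an", "nk"


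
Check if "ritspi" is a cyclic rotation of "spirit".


Word: "spirit", Candidate: "ritspi"
Method: check if candidate is substring of word+word
"spiritspirit" contains "ritspi"? Yes
Is rotation = Yes


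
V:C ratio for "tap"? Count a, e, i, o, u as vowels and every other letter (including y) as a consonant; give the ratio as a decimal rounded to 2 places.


Word: "tap"
Vowels (a,e,i,o,u): 1
Consonants: 2
Ratio = 1/2
= 0.50


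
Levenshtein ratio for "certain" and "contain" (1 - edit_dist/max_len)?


Word 1: "certain" (length 7)
Word 2: "contain" (length 7)
One optimal edit sequence:
  1. keep 'c'
  2. substitute 'e' -> 'o'  (+1)
  3. substitute 'r' -> 'n'  (+1)
  4. keep 't'
  5. keep 'a'
  6. keep 'i'
  7. keep 'n'
Edit distance = 2
Max length = max(7, 7) = 7
Similarity = 1 - 2/7
= 0.7143


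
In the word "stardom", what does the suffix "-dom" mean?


Suffix: -dom
Example: stardom (star + -dom)
Meaning = state / realm


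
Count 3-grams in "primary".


Word: "primary" (length 7)
Number of 3-grams = length - 3 + 1 = 7 - 3 + 1
= 5


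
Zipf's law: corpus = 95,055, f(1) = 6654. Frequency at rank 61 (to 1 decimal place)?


Zipf's law: f(r) = f(1) / r
f(1) = 6654
f(61) = 6654 / 61
= 109.1 occurrences


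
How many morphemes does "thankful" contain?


Word: "thankful"
Morphemes: thank / -ful
Each morpheme carries meaning
= 2 morphemes


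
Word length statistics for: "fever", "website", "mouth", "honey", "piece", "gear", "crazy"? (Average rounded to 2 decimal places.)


Lengths: "fever"=5, "website"=7, "mouth"=5, "honey"=5, "piece"=5, "gear"=4, "crazy"=5
Sum = 36, Count = 7
Average = 36/7 = 5.14
= avg=5.14, min=4, max=7


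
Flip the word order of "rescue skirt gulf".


Original: "rescue skirt gulf"
Words (1..n): rescue | skirt | gulf
Reversed (n..1): gulf | skirt | rescue
Result = "gulf skirt rescue"


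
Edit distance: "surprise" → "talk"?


Word 1: "surprise" (length 8)
Word 2: "talk" (length 4)
One optimal edit sequence (insert/delete/substitute each cost 1):
  1. delete 's'  (+1)
  2. delete 'u'  (+1)
  3. delete 'r'  (+1)
  4. delete 'p'  (+1)
  5. substitute 'r' -> 't'  (+1)
  6. substitute 'i' -> 'a'  (+1)
  7. substitute 's' -> 'l'  (+1)
  8. substitute 'e' -> 'k'  (+1)
Total edit operations: 8
Edit distance = 8


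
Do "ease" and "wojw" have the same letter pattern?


Pattern of "ease": [0, 1, 2, 0]
Pattern of "wojw": [0, 1, 2, 0]
Patterns match
Same pattern = Yes


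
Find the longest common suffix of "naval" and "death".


Word 1: "naval"
Word 2: "death"
Comparing from end:
  Pos -1: 'l' != 'h' (stop)
LCS = "" (length 0)


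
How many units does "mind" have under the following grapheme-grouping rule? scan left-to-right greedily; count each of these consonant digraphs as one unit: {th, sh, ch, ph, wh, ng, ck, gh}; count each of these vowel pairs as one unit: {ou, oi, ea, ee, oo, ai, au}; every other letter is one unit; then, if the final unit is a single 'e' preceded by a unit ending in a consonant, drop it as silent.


Word: "mind" (4 letters)
Left-to-right scan:
  1. 'm' (letter)
  2. 'i' (letter)
  3. 'n' (letter)
  4. 'd' (letter)
Units from scan: 4
Sound units = 4 units


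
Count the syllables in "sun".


Word: "sun"
Syllable breakdown: sun
Counting: 1 part
= 1 syllable


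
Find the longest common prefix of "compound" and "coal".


Word 1: "compound"
Word 2: "coal"
Comparing from start:
  Pos 0: 'c' == 'c'
  Pos 1: 'o' == 'o'
  Pos 2: 'm' != 'a' (stop)
LCP = "co" (length 2)


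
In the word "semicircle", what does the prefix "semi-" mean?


Prefix: semi-
Example: semicircle (semi- + circle)
Meaning = half


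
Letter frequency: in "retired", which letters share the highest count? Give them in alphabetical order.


Word: "retired"
Letter counts:
  'd': 1
  'e': 2
  'i': 1
  'r': 2
  't': 1
Maximum count = 2
Most frequent = 'e', 'r' (2 times each)


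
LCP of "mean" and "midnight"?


Word 1: "mean"
Word 2: "midnight"
Comparing from start:
  Pos 0: 'm' == 'm'
  Pos 1: 'e' != 'i' (stop)
LCP = "m" (length 1)


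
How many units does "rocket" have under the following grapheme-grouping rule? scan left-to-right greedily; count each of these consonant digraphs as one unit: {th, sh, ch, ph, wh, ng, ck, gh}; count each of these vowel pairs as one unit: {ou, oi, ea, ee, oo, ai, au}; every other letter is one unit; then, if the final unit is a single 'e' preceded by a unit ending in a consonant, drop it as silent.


Word: "rocket" (6 letters)
Left-to-right scan:
  (1) 'r' (letter)
  (2) 'o' (letter)
  (3) 'ck' (digraph)
  (4) 'e' (letter)
  (5) 't' (letter)
Units from scan: 5
Sound units = 5 units


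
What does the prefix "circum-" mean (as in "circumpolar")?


Prefix: circum-
Example: circumpolar = circum- + polar
Meaning = around


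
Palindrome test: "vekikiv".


Word: "vekikiv"
Reversed: "vikikev"
Forward == Backward? vekikiv != vikikev
Palindrome = No


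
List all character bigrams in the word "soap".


Word: "soap" (length 4)
Number of bigrams = 4 - 2 + 1 = 3
  Position 0: "so"
  Position 1: "oa"
  Position 2: "ap"
Bigrams = "so", "oa", "ap"


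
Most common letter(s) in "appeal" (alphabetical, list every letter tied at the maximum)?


Word: "appeal"
Letter counts:
  'a': 2
  'e': 1
  'l': 1
  'p': 2
Maximum count = 2
Most frequent = 'a', 'p' (2 times each)


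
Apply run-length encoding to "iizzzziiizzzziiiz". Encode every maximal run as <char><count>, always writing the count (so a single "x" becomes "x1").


String: "iizzzziiizzzziiiz"
Scanning for consecutive runs:
  'i' x 2
  'z' x 4
  'i' x 3
  'z' x 4
  'i' x 3
  'z' x 1
RLE = "i2z4i3z4i3z1"


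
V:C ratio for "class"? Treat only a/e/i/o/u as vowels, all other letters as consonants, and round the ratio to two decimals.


Word: "class"
Vowels (a,e,i,o,u): 1
Consonants: 4
Ratio = 1/4
= 0.25


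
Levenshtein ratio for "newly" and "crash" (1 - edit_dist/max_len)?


Word 1: "newly" (length 5)
Word 2: "crash" (length 5)
One optimal edit sequence:
  1. substitute 'n' -> 'c'  (+1)
  2. substitute 'e' -> 'r'  (+1)
  3. substitute 'w' -> 'a'  (+1)
  4. substitute 'l' -> 's'  (+1)
  5. substitute 'y' -> 'h'  (+1)
Edit distance = 5
Max length = max(5, 5) = 5
Similarity = 1 - 5/5
= 0.0000


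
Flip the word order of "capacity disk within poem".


Original: "capacity disk within poem"
Words (1..n): capacity | disk | within | poem
Reversed (n..1): poem | within | disk | capacity
Result = "poem within disk capacity"


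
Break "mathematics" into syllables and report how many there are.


Word: "mathematics"
Syllable breakdown: math / e / mat / ics
Counting: 4 parts
= 4 syllables


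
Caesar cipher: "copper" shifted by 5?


Word: "copper"
Shift: 5
Each letter → (letter + shift) mod 26:
  'c' (2) + 5 = 7 → 'h'
  'o' (14) + 5 = 19 → 't'
  'p' (15) + 5 = 20 → 'u'
  'p' (15) + 5 = 20 → 'u'
  'e' (4) + 5 = 9 → 'j'
  'r' (17) + 5 = 22 → 'w'
Result = "htuujw"


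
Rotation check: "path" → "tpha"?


Word: "path", Candidate: "tpha"
Method: check if candidate is substring of word+word
"pathpath" contains "tpha"? No
Is rotation = No


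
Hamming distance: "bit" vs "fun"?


Comparing character by character (same length = 3):
  Pos 0: 'b' vs 'f' !=
  Pos 1: 'i' vs 'u' !=
  Pos 2: 't' vs 'n' !=
Hamming distance = 3


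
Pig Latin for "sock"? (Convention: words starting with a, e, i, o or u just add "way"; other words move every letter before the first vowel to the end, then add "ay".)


Word: "sock"
Starts with consonant(s) → move to end, add 'ay'
Consonant cluster: "s"
Pig Latin = "ocksay"


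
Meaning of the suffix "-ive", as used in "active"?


Suffix: -ive
Example: active = act + -ive
Meaning = tending to


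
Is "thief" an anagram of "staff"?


Word 1: "staff" → sorted: affst
Word 2: "thief" → sorted: efhit
Same letters? affst != efhit
Anagram = No


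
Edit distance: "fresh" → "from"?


Word 1: "fresh" (length 5)
Word 2: "from" (length 4)
One optimal edit sequence (insert/delete/substitute each cost 1):
  1. keep 'f'
  2. keep 'r'
  3. delete 'e'  (+1)
  4. substitute 's' -> 'o'  (+1)
  5. substitute 'h' -> 'm'  (+1)
Total edit operations: 3
Edit distance = 3


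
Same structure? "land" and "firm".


Pattern of "land": [0, 1, 2, 3]
Pattern of "firm": [0, 1, 2, 3]
Patterns match
Same pattern = Yes


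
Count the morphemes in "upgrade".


Word: "upgrade"
Morphemes: up- | grade
Each morpheme carries meaning
= 2 morphemes


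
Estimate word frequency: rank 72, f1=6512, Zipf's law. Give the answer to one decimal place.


Zipf's law: f(r) = f(1) / r
f(1) = 6512
f(72) = 6512 / 72
= 90.4 occurrences


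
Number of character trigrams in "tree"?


Word: "tree" (length 4)
Number of 3-grams = length - 3 + 1 = 4 - 3 + 1
= 2


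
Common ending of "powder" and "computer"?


Word 1: "powder"
Word 2: "computer"
Comparing from end:
  Pos -1: 'r' == 'r'
  Pos -2: 'e' == 'e'
  Pos -3: 'd' != 't' (stop)
LCS = "er" (length 2)


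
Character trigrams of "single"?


Word: "single" (length 6)
Number of trigrams = 6 - 3 + 1 = 4
  Position 0: "sin"
  Position 1: "ing"
  Position 2: "ngl"
  Position 3: "gle"
Trigrams = "sin", "ing", "ngl", "gle"


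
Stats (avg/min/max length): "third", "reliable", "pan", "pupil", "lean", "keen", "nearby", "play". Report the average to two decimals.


Lengths: "third"=5, "reliable"=8, "pan"=3, "pupil"=5, "lean"=4, "keen"=4, "nearby"=6, "play"=4
Sum = 39, Count = 8
Average = 39/8 = 4.88
= avg=4.88, min=3, max=8


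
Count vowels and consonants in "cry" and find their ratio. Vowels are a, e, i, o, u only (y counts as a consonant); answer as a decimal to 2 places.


Word: "cry"
Vowels (a,e,i,o,u): 0
Consonants: 3
Ratio = 0/3
= 0.00


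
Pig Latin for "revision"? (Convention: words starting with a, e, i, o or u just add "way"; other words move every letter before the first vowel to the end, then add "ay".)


Word: "revision"
Starts with consonant(s) → move to end, add 'ay'
Consonant cluster: "r"
Pig Latin = "evisionray"


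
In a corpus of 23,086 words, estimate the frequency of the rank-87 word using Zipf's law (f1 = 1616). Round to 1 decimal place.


Zipf's law: f(r) = f(1) / r
f(1) = 1616
f(87) = 1616 / 87
= 18.6 occurrences


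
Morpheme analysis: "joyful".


Word: "joyful"
Morphemes: joy | -ful
Each morpheme carries meaning
= 2 morphemes


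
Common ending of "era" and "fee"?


Word 1: "era"
Word 2: "fee"
Comparing from end:
  Pos -1: 'a' != 'e' (stop)
LCS = "" (length 0)


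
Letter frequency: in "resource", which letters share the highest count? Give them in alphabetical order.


Word: "resource"
Letter counts:
  'c': 1
  'e': 2
  'o': 1
  'r': 2
  's': 1
  'u': 1
Maximum count = 2
Most frequent = 'e', 'r' (2 times each)


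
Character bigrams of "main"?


Word: "main" (length 4)
Number of bigrams = 4 - 2 + 1 = 3
  Position 0: "ma"
  Position 1: "ai"
  Position 2: "in"
Bigrams = "ma", "ai", "in"


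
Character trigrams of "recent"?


Word: "recent" (length 6)
Number of trigrams = 6 - 3 + 1 = 4
  Position 0: "rec"
  Position 1: "ece"
  Position 2: "cen"
  Position 3: "ent"
Trigrams = "rec", "ece", "cen", "ent"


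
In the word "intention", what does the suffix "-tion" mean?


Suffix: -tion
As in: intention -> intend + -tion, with a spelling change
Meaning = act or process


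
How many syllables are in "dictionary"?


Word: "dictionary"
Syllable breakdown: dic-tion-ar-y
Counting: 4 parts
= 4 syllables


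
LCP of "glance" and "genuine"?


Word 1: "glance"
Word 2: "genuine"
Comparing from start:
  Pos 0: 'g' == 'g'
  Pos 1: 'l' != 'e' (stop)
LCP = "g" (length 1)


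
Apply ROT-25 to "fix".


Word: "fix"
Shift: 25
Each letter → (letter + shift) mod 26:
  'f' (5) + 25 = 4 → 'e'
  'i' (8) + 25 = 7 → 'h'
  'x' (23) + 25 = 22 → 'w'
Result = "ehw"


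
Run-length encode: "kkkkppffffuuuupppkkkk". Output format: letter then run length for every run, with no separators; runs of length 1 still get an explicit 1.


String: "kkkkppffffuuuupppkkkk"
Scanning for consecutive runs:
  'k' x 4
  'p' x 2
  'f' x 4
  'u' x 4
  'p' x 3
  'k' x 4
RLE = "k4p2f4u4p3k4"


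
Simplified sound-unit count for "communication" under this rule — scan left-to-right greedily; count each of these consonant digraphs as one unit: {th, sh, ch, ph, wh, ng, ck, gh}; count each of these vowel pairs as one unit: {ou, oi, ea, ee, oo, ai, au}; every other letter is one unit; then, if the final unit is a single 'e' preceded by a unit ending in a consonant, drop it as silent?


Word: "communication" (13 letters)
Left-to-right scan:
  (1) 'c' (letter)
  (2) 'o' (letter)
  (3) 'm' (letter)
  (4) 'm' (letter)
  (5) 'u' (letter)
  (6) 'n' (letter)
  (7) 'i' (letter)
  (8) 'c' (letter)
  (9) 'a' (letter)
  (10) 't' (letter)
  (11) 'i' (letter)
  (12) 'o' (letter)
  (13) 'n' (letter)
Units from scan: 13
Sound units = 13 units


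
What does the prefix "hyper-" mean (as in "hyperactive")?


Prefix: hyper-
Example: hyperactive = hyper- + active
Meaning = over / excessive


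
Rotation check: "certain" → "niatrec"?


Word: "certain", Candidate: "niatrec"
Method: check if candidate is substring of word+word
"certaincertain" contains "niatrec"? No
Is rotation = No


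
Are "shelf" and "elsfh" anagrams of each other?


Word 1: "shelf" → sorted: efhls
Word 2: "elsfh" → sorted: efhls
Same letters? efhls == efhls
Anagram = Yes


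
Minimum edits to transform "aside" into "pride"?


Word 1: "aside" (length 5)
Word 2: "pride" (length 5)
One optimal edit sequence (insert/delete/substitute each cost 1):
  1. substitute 'a' -> 'p'  (+1)
  2. substitute 's' -> 'r'  (+1)
  3. keep 'i'
  4. keep 'd'
  5. keep 'e'
Total edit operations: 2
Edit distance = 2


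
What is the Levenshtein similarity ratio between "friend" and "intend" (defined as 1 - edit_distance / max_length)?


Word 1: "friend" (length 6)
Word 2: "intend" (length 6)
One optimal edit sequence:
  1. substitute 'f' -> 'i'  (+1)
  2. substitute 'r' -> 'n'  (+1)
  3. substitute 'i' -> 't'  (+1)
  4. keep 'e'
  5. keep 'n'
  6. keep 'd'
Edit distance = 3
Max length = max(6, 6) = 6
Similarity = 1 - 3/6
= 0.5000


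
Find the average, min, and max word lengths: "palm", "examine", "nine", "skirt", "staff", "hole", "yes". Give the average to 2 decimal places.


Lengths: "palm"=4, "examine"=7, "nine"=4, "skirt"=5, "staff"=5, "hole"=4, "yes"=3
Sum = 32, Count = 7
Average = 32/7 = 4.57
= avg=4.57, min=3, max=7


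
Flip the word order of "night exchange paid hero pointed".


Original: "night exchange paid hero pointed"
Words (1..n): night | exchange | paid | hero | pointed
Reversed (n..1): pointed | hero | paid | exchange | night
Result = "pointed hero paid exchange night"


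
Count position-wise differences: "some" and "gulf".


Comparing character by character (same length = 4):
  Pos 0: 's' vs 'g' !=
  Pos 1: 'o' vs 'u' !=
  Pos 2: 'm' vs 'l' !=
  Pos 3: 'e' vs 'f' !=
Hamming distance = 4


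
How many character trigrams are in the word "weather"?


Word: "weather" (length 7)
Number of 3-grams = length - 3 + 1 = 7 - 3 + 1
= 5


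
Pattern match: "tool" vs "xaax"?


Pattern of "tool": [0, 1, 1, 2]
Pattern of "xaax": [0, 1, 1, 0]
Patterns do not match
Same pattern = No


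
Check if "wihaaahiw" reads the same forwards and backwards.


Word: "wihaaahiw"
Reversed: "wihaaahiw"
Forward == Backward? wihaaahiw == wihaaahiw
Palindrome = Yes


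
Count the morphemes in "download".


Word: "download"
Morphemes: down- / load
Each morpheme carries meaning
= 2 morphemes


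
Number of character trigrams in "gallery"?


Word: "gallery" (length 7)
Number of 3-grams = length - 3 + 1 = 7 - 3 + 1
= 5


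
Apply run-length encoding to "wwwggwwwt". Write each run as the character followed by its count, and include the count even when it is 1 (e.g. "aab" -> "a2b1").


String: "wwwggwwwt"
Scanning for consecutive runs:
  'w' x 3
  'g' x 2
  'w' x 3
  't' x 1
RLE = "w3g2w3t1"


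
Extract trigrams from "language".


Word: "language" (length 8)
Number of trigrams = 8 - 3 + 1 = 6
  Position 0: "lan"
  Position 1: "ang"
  Position 2: "ngu"
  Position 3: "gua"
  Position 4: "uag"
  Position 5: "age"
Trigrams = "lan", "ang", "ngu", "gua", "uag", "age"


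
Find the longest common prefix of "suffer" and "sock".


Word 1: "suffer"
Word 2: "sock"
Comparing from start:
  Pos 0: 's' == 's'
  Pos 1: 'u' != 'o' (stop)
LCP = "s" (length 1)


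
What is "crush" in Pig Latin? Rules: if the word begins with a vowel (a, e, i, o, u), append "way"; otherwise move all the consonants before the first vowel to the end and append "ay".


Word: "crush"
Starts with consonant(s) → move to end, add 'ay'
Consonant cluster: "cr"
Pig Latin = "ushcray"


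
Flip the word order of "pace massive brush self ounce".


Original: "pace massive brush self ounce"
Words (1..n): pace | massive | brush | self | ounce
Reversed (n..1): ounce | self | brush | massive | pace
Result = "ounce self brush massive pace"


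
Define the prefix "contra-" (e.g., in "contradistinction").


Prefix: contra-
Example: contradistinction = contra- + distinction
Meaning = against


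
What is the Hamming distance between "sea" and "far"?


Comparing character by character (same length = 3):
  Pos 0: 's' vs 'f' !=
  Pos 1: 'e' vs 'a' !=
  Pos 2: 'a' vs 'r' !=
Hamming distance = 3


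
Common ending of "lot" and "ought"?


Word 1: "lot"
Word 2: "ought"
Comparing from end:
  Pos -1: 't' == 't'
  Pos -2: 'o' != 'h' (stop)
LCS = "t" (length 1)


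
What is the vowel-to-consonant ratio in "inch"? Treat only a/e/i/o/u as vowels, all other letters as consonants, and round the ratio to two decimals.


Word: "inch"
Vowels (a,e,i,o,u): 1
Consonants: 3
Ratio = 1/3
= 0.33


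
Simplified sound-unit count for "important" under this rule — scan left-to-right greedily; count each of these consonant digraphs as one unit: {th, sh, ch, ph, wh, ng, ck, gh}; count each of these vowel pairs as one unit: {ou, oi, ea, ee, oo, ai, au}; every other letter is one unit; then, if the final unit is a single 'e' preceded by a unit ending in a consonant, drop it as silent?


Word: "important" (9 letters)
Left-to-right scan:
  (1) 'i' (letter)
  (2) 'm' (letter)
  (3) 'p' (letter)
  (4) 'o' (letter)
  (5) 'r' (letter)
  (6) 't' (letter)
  (7) 'a' (letter)
  (8) 'n' (letter)
  (9) 't' (letter)
Units from scan: 9
Sound units = 9 units


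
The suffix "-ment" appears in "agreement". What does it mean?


Suffix: -ment
Example: agreement (agree + -ment)
Meaning = result of action


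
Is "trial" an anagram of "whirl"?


Word 1: "whirl" → sorted: hilrw
Word 2: "trial" → sorted: ailrt
Same letters? hilrw != ailrt
Anagram = No


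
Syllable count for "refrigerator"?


Word: "refrigerator"
Syllable breakdown: re · frig · er · a · tor
Counting: 5 parts
= 5 syllables


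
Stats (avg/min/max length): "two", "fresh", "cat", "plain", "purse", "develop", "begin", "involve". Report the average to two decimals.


Lengths: "two"=3, "fresh"=5, "cat"=3, "plain"=5, "purse"=5, "develop"=7, "begin"=5, "involve"=7
Sum = 40, Count = 8
Average = 40/8 = 5.00
= avg=5.00, min=3, max=7


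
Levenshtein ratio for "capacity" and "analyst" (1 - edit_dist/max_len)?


Word 1: "capacity" (length 8)
Word 2: "analyst" (length 7)
One optimal edit sequence:
  1. delete 'c'  (+1)
  2. keep 'a'
  3. substitute 'p' -> 'n'  (+1)
  4. keep 'a'
  5. substitute 'c' -> 'l'  (+1)
  6. substitute 'i' -> 'y'  (+1)
  7. substitute 't' -> 's'  (+1)
  8. substitute 'y' -> 't'  (+1)
Edit distance = 6
Max length = max(8, 7) = 8
Similarity = 1 - 6/8
= 0.2500


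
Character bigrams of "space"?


Word: "space" (length 5)
Number of bigrams = 5 - 2 + 1 = 4
  Position 0: "sp"
  Position 1: "pa"
  Position 2: "ac"
  Position 3: "ce"
Bigrams = "sp", "pa", "ac", "ce"
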